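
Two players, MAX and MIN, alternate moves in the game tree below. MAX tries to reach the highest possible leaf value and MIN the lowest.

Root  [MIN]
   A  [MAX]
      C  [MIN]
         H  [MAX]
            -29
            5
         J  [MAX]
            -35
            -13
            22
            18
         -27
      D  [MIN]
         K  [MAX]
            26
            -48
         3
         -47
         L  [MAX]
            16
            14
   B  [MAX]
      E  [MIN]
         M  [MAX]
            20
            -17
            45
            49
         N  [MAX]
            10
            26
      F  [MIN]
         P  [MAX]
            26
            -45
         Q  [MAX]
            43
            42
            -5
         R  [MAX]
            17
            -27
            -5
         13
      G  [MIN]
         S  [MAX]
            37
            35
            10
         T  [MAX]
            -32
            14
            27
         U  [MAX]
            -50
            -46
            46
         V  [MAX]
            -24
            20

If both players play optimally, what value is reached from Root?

-27

H (MAX): max(-29, 5) = 5
J (MAX): max(-35, -13, 22, 18) = 22
C (MIN): min(5, 22, -27) = -27
K (MAX): max(26, -48) = 26
L (MAX): max(16, 14) = 16
D (MIN): min(26, 3, -47, 16) = -47
A (MAX): max(-27, -47) = -27
M (MAX): max(20, -17, 45, 49) = 49
N (MAX): max(10, 26) = 26
E (MIN): min(49, 26) = 26
P (MAX): max(26, -45) = 26
Q (MAX): max(43, 42, -5) = 43
R (MAX): max(17, -27, -5) = 17
F (MIN): min(26, 43, 17, 13) = 13
S (MAX): max(37, 35, 10) = 37
T (MAX): max(-32, 14, 27) = 27
U (MAX): max(-50, -46, 46) = 46
V (MAX): max(-24, 20) = 20
G (MIN): min(37, 27, 46, 20) = 20
B (MAX): max(26, 13, 20) = 26
Root (MIN): min(-27, 26) = -27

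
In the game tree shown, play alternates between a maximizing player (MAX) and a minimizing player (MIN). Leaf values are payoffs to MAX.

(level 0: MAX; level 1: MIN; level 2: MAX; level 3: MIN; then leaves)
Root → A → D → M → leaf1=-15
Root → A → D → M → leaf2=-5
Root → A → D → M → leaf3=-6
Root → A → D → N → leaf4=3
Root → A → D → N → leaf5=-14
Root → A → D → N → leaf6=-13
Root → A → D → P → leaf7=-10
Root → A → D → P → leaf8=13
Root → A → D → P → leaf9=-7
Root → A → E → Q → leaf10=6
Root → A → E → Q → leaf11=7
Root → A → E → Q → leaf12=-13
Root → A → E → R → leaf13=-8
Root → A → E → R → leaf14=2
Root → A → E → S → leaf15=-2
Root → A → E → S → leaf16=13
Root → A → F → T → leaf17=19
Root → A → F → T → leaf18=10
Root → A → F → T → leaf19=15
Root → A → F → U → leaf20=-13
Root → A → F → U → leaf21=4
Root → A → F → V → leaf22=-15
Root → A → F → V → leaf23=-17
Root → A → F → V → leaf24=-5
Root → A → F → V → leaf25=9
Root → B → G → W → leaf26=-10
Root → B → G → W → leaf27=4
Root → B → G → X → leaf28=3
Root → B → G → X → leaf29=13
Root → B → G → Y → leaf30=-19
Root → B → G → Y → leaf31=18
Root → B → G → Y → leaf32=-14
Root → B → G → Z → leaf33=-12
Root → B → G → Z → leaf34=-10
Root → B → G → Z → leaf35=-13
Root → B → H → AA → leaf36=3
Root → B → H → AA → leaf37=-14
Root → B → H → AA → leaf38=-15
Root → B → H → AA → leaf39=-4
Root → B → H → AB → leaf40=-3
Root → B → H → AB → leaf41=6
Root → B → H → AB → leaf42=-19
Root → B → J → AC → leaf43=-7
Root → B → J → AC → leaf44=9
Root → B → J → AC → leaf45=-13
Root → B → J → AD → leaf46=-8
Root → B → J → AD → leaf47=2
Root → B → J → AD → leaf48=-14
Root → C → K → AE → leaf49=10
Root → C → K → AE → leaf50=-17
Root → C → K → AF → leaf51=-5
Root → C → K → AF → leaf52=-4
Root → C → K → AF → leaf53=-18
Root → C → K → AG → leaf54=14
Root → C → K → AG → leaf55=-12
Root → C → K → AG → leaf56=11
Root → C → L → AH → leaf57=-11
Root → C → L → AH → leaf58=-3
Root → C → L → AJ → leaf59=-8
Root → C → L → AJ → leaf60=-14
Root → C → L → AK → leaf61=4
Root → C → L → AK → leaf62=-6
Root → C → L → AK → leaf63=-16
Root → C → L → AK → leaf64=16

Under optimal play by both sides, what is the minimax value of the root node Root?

M (MIN): min(-15, -5, -6) = -15
N (MIN): min(3, -14, -13) = -14
P (MIN): min(-10, 13, -7) = -10
D (MAX): max(-15, -14, -10) = -10
Q (MIN): min(6, 7, -13) = -13
R (MIN): min(-8, 2) = -8
S (MIN): min(-2, 13) = -2
E (MAX): max(-13, -8, -2) = -2
T (MIN): min(19, 10, 15) = 10
U (MIN): min(-13, 4) = -13
V (MIN): min(-15, -17, -5, 9) = -17
F (MAX): max(10, -13, -17) = 10
A (MIN): min(-10, -2, 10) = -10
W (MIN): min(-10, 4) = -10
X (MIN): min(3, 13) = 3
Y (MIN): min(-19, 18, -14) = -19
Z (MIN): min(-12, -10, -13) = -13
G (MAX): max(-10, 3, -19, -13) = 3
AA (MIN): min(3, -14, -15, -4) = -15
AB (MIN): min(-3, 6, -19) = -19
H (MAX): max(-15, -19) = -15
AC (MIN): min(-7, 9, -13) = -13
AD (MIN): min(-8, 2, -14) = -14
J (MAX): max(-13, -14) = -13
B (MIN): min(3, -15, -13) = -15
AE (MIN): min(10, -17) = -17
AF (MIN): min(-5, -4, -18) = -18
AG (MIN): min(14, -12, 11) = -12
K (MAX): max(-17, -18, -12) = -12
AH (MIN): min(-11, -3) = -11
AJ (MIN): min(-8, -14) = -14
AK (MIN): min(4, -6, -16, 16) = -16
L (MAX): max(-11, -14, -16) = -11
C (MIN): min(-12, -11) = -12
Root (MAX): max(-10, -15, -12) = -10

-10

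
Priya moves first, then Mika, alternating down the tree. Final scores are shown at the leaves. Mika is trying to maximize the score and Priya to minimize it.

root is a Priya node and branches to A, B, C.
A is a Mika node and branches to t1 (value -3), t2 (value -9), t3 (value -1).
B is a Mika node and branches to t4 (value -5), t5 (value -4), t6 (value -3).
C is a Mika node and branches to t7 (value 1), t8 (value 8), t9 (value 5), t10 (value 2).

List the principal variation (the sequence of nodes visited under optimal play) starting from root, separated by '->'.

A (Mika): max(-3, -9, -1) = -1
B (Mika): max(-5, -4, -3) = -3
C (Mika): max(1, 8, 5, 2) = 8
root (Priya): min(-1, -3, 8) = -3
At root, Priya picks B (lowest: -3).
At B, Mika picks t6 (highest: -3).
Terminal value -3.

root -> B -> t6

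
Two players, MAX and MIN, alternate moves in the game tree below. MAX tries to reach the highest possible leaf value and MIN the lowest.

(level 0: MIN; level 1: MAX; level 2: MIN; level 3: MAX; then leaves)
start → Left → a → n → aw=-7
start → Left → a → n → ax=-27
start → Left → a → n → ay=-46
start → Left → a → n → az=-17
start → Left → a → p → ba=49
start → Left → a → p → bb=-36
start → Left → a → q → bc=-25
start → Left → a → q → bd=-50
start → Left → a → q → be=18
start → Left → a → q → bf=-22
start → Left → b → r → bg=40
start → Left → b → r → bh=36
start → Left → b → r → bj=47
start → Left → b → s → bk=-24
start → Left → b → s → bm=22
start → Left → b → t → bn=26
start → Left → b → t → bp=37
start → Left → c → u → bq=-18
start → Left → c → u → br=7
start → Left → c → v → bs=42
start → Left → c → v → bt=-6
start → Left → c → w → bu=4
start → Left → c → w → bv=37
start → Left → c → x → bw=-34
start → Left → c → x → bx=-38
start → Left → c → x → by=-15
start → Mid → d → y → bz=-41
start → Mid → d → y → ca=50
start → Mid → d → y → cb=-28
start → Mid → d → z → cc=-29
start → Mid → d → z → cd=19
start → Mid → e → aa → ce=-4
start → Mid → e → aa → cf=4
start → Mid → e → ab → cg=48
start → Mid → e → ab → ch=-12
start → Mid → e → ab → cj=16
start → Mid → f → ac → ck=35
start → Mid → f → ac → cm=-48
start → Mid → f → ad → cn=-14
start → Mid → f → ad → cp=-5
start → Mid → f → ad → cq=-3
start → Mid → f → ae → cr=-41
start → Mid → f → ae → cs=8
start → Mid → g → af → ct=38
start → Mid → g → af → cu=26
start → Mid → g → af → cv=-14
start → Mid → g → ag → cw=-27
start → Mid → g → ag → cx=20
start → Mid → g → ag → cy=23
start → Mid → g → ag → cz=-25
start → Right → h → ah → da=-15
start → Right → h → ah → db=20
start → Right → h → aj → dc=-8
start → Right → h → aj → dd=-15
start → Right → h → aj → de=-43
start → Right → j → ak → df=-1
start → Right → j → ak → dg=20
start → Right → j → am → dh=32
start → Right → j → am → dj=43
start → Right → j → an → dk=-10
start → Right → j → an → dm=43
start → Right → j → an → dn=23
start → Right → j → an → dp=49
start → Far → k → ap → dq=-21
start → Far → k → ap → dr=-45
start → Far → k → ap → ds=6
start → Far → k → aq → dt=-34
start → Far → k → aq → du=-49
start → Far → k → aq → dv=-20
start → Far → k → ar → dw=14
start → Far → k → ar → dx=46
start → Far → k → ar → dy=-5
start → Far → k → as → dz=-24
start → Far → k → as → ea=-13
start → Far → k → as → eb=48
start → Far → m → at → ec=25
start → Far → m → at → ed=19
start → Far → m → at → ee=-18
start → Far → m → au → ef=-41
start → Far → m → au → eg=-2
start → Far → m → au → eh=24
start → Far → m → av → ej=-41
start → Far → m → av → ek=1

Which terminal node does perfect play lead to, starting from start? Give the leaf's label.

n (MAX): max(-7, -27, -46, -17) = -7
p (MAX): max(49, -36) = 49
q (MAX): max(-25, -50, 18, -22) = 18
a (MIN): min(-7, 49, 18) = -7
r (MAX): max(40, 36, 47) = 47
s (MAX): max(-24, 22) = 22
t (MAX): max(26, 37) = 37
b (MIN): min(47, 22, 37) = 22
u (MAX): max(-18, 7) = 7
v (MAX): max(42, -6) = 42
w (MAX): max(4, 37) = 37
x (MAX): max(-34, -38, -15) = -15
c (MIN): min(7, 42, 37, -15) = -15
Left (MAX): max(-7, 22, -15) = 22
y (MAX): max(-41, 50, -28) = 50
z (MAX): max(-29, 19) = 19
d (MIN): min(50, 19) = 19
aa (MAX): max(-4, 4) = 4
ab (MAX): max(48, -12, 16) = 48
e (MIN): min(4, 48) = 4
ac (MAX): max(35, -48) = 35
ad (MAX): max(-14, -5, -3) = -3
ae (MAX): max(-41, 8) = 8
f (MIN): min(35, -3, 8) = -3
af (MAX): max(38, 26, -14) = 38
ag (MAX): max(-27, 20, 23, -25) = 23
g (MIN): min(38, 23) = 23
Mid (MAX): max(19, 4, -3, 23) = 23
ah (MAX): max(-15, 20) = 20
aj (MAX): max(-8, -15, -43) = -8
h (MIN): min(20, -8) = -8
ak (MAX): max(-1, 20) = 20
am (MAX): max(32, 43) = 43
an (MAX): max(-10, 43, 23, 49) = 49
j (MIN): min(20, 43, 49) = 20
Right (MAX): max(-8, 20) = 20
ap (MAX): max(-21, -45, 6) = 6
aq (MAX): max(-34, -49, -20) = -20
ar (MAX): max(14, 46, -5) = 46
as (MAX): max(-24, -13, 48) = 48
k (MIN): min(6, -20, 46, 48) = -20
at (MAX): max(25, 19, -18) = 25
au (MAX): max(-41, -2, 24) = 24
av (MAX): max(-41, 1) = 1
m (MIN): min(25, 24, 1) = 1
Far (MAX): max(-20, 1) = 1
start (MIN): min(22, 23, 20, 1) = 1
At start, MIN picks Far (lowest: 1).
At Far, MAX picks m (highest: 1).
At m, MIN picks av (lowest: 1).
At av, MAX picks ek (highest: 1).
Terminal value 1.

ek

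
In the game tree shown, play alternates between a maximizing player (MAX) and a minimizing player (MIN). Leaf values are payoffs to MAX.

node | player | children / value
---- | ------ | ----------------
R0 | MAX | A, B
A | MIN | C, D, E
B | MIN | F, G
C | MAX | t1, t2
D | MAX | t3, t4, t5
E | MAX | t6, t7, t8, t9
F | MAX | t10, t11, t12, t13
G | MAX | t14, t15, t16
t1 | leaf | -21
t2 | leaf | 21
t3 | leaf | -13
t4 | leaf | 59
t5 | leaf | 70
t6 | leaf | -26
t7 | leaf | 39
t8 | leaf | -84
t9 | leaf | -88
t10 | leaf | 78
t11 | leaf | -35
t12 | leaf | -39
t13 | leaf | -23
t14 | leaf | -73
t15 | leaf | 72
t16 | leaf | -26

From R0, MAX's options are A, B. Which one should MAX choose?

B

C (MAX): max(-21, 21) = 21
D (MAX): max(-13, 59, 70) = 70
E (MAX): max(-26, 39, -84, -88) = 39
A (MIN): min(21, 70, 39) = 21
F (MAX): max(78, -35, -39, -23) = 78
G (MAX): max(-73, 72, -26) = 72
B (MIN): min(78, 72) = 72
R0 (MAX): max(21, 72) = 72
MAX at R0 wants the highest of {A=21, B=72}, so chooses B.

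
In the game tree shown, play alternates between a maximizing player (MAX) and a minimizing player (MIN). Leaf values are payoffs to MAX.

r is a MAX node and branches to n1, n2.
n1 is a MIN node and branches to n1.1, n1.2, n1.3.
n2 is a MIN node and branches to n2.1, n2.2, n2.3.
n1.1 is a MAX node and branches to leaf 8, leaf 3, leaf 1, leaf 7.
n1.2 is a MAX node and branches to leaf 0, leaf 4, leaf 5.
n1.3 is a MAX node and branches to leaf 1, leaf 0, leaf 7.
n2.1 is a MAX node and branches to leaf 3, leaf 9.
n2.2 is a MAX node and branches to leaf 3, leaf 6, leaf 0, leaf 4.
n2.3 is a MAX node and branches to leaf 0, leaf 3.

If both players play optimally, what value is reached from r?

n1.1 (MAX): max(8, 3, 1, 7) = 8
n1.2 (MAX): max(0, 4, 5) = 5
n1.3 (MAX): max(1, 0, 7) = 7
n1 (MIN): min(8, 5, 7) = 5
n2.1 (MAX): max(3, 9) = 9
n2.2 (MAX): max(3, 6, 0, 4) = 6
n2.3 (MAX): max(0, 3) = 3
n2 (MIN): min(9, 6, 3) = 3
r (MAX): max(5, 3) = 5

5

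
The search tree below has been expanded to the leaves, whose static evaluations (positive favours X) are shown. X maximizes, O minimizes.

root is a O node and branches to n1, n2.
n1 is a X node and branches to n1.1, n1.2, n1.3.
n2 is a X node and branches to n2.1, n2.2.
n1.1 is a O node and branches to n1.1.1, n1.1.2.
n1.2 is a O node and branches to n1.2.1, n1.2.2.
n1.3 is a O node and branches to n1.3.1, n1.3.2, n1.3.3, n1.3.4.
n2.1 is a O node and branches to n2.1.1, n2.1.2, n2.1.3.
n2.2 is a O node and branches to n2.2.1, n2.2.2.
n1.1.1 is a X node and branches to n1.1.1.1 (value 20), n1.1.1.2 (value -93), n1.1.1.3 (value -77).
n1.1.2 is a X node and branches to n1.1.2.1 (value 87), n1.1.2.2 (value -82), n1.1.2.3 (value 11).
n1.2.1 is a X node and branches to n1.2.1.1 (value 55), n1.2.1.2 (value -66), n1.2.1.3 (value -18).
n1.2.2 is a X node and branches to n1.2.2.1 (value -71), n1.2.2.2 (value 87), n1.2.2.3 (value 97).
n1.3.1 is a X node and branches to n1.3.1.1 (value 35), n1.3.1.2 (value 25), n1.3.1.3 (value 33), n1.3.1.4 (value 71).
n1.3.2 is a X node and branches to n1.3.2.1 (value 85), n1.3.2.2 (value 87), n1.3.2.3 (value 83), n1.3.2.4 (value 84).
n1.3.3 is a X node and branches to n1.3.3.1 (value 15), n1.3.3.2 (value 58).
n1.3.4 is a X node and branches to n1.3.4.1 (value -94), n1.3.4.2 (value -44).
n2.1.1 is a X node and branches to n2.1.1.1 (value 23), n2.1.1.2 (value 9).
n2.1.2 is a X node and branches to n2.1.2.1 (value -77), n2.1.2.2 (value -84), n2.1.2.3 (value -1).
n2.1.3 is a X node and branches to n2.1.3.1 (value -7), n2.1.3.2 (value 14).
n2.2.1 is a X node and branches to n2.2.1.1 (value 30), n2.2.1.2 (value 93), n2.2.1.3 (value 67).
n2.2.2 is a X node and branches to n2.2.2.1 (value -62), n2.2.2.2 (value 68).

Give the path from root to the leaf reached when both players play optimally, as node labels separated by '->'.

n1.1.1 (X): max(20, -93, -77) = 20
n1.1.2 (X): max(87, -82, 11) = 87
n1.1 (O): min(20, 87) = 20
n1.2.1 (X): max(55, -66, -18) = 55
n1.2.2 (X): max(-71, 87, 97) = 97
n1.2 (O): min(55, 97) = 55
n1.3.1 (X): max(35, 25, 33, 71) = 71
n1.3.2 (X): max(85, 87, 83, 84) = 87
n1.3.3 (X): max(15, 58) = 58
n1.3.4 (X): max(-94, -44) = -44
n1.3 (O): min(71, 87, 58, -44) = -44
n1 (X): max(20, 55, -44) = 55
n2.1.1 (X): max(23, 9) = 23
n2.1.2 (X): max(-77, -84, -1) = -1
n2.1.3 (X): max(-7, 14) = 14
n2.1 (O): min(23, -1, 14) = -1
n2.2.1 (X): max(30, 93, 67) = 93
n2.2.2 (X): max(-62, 68) = 68
n2.2 (O): min(93, 68) = 68
n2 (X): max(-1, 68) = 68
root (O): min(55, 68) = 55
At root, O picks n1 (lowest: 55).
At n1, X picks n1.2 (highest: 55).
At n1.2, O picks n1.2.1 (lowest: 55).
At n1.2.1, X picks n1.2.1.1 (highest: 55).
Terminal value 55.

root -> n1 -> n1.2 -> n1.2.1 -> n1.2.1.1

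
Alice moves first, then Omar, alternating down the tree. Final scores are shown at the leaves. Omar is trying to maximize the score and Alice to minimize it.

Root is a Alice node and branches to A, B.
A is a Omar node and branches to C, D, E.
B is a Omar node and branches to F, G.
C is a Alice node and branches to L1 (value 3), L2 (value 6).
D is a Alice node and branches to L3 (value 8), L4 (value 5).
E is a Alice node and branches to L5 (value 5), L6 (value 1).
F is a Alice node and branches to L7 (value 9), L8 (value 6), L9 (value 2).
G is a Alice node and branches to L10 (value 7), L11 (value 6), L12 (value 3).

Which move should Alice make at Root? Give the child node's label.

B

C (Alice): min(3, 6) = 3
D (Alice): min(8, 5) = 5
E (Alice): min(5, 1) = 1
A (Omar): max(3, 5, 1) = 5
F (Alice): min(9, 6, 2) = 2
G (Alice): min(7, 6, 3) = 3
B (Omar): max(2, 3) = 3
Root (Alice): min(5, 3) = 3
Alice at Root wants the lowest of {A=5, B=3}, so chooses B.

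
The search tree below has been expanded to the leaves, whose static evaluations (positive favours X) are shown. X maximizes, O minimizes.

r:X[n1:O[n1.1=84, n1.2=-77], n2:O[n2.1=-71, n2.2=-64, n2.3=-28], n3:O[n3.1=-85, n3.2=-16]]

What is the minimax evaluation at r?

-71

n1 (O): min(84, -77) = -77
n2 (O): min(-71, -64, -28) = -71
n3 (O): min(-85, -16) = -85
r (X): max(-77, -71, -85) = -71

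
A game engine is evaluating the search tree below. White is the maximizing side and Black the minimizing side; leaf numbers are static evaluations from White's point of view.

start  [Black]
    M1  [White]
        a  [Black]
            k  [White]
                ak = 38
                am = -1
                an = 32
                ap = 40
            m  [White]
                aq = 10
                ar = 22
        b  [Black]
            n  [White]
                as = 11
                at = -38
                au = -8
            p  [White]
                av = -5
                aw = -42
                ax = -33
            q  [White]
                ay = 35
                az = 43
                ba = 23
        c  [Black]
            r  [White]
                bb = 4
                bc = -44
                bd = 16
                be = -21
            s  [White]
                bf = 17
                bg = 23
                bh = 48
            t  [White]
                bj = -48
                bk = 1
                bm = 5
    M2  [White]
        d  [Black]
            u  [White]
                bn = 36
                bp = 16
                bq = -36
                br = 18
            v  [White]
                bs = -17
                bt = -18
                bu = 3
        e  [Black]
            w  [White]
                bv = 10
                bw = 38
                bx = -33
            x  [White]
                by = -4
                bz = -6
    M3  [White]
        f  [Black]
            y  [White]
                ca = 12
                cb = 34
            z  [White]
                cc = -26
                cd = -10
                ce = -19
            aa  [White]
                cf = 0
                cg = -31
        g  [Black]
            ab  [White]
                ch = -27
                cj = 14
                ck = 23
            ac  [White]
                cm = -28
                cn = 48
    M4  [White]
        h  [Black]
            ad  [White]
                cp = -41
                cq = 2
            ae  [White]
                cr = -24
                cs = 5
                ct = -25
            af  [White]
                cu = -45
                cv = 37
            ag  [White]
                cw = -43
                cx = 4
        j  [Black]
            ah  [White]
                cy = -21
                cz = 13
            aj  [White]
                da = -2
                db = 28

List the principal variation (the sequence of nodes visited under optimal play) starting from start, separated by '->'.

start -> M2 -> d -> v -> bu

k (White): max(38, -1, 32, 40) = 40
m (White): max(10, 22) = 22
a (Black): min(40, 22) = 22
n (White): max(11, -38, -8) = 11
p (White): max(-5, -42, -33) = -5
q (White): max(35, 43, 23) = 43
b (Black): min(11, -5, 43) = -5
r (White): max(4, -44, 16, -21) = 16
s (White): max(17, 23, 48) = 48
t (White): max(-48, 1, 5) = 5
c (Black): min(16, 48, 5) = 5
M1 (White): max(22, -5, 5) = 22
u (White): max(36, 16, -36, 18) = 36
v (White): max(-17, -18, 3) = 3
d (Black): min(36, 3) = 3
w (White): max(10, 38, -33) = 38
x (White): max(-4, -6) = -4
e (Black): min(38, -4) = -4
M2 (White): max(3, -4) = 3
y (White): max(12, 34) = 34
z (White): max(-26, -10, -19) = -10
aa (White): max(0, -31) = 0
f (Black): min(34, -10, 0) = -10
ab (White): max(-27, 14, 23) = 23
ac (White): max(-28, 48) = 48
g (Black): min(23, 48) = 23
M3 (White): max(-10, 23) = 23
ad (White): max(-41, 2) = 2
ae (White): max(-24, 5, -25) = 5
af (White): max(-45, 37) = 37
ag (White): max(-43, 4) = 4
h (Black): min(2, 5, 37, 4) = 2
ah (White): max(-21, 13) = 13
aj (White): max(-2, 28) = 28
j (Black): min(13, 28) = 13
M4 (White): max(2, 13) = 13
start (Black): min(22, 3, 23, 13) = 3
At start, Black picks M2 (lowest: 3).
At M2, White picks d (highest: 3).
At d, Black picks v (lowest: 3).
At v, White picks bu (highest: 3).
Terminal value 3.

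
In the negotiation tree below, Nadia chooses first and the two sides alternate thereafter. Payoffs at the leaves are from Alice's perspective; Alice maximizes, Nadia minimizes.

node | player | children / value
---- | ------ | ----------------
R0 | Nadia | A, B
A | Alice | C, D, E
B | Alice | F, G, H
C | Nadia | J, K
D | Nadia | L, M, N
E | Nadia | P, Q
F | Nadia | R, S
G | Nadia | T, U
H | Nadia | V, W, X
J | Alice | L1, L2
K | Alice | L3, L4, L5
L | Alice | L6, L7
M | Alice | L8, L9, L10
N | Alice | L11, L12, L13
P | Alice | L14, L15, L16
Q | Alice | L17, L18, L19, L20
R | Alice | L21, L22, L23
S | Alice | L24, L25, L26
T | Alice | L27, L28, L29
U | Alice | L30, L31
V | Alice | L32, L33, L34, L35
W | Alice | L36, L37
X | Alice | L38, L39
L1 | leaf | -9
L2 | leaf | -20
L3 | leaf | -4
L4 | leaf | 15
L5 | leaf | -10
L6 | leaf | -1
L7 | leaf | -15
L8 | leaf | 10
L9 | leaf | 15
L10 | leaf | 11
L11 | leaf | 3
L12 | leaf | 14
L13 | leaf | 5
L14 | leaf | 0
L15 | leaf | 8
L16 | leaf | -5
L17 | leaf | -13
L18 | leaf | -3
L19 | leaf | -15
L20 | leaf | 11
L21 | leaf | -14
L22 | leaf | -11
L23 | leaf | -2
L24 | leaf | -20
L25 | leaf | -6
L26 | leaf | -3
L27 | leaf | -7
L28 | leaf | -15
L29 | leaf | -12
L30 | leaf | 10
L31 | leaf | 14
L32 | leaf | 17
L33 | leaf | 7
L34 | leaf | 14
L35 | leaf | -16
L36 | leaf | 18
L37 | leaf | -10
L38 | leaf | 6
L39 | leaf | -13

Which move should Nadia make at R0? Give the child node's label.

B

J (Alice): max(-9, -20) = -9
K (Alice): max(-4, 15, -10) = 15
C (Nadia): min(-9, 15) = -9
L (Alice): max(-1, -15) = -1
M (Alice): max(10, 15, 11) = 15
N (Alice): max(3, 14, 5) = 14
D (Nadia): min(-1, 15, 14) = -1
P (Alice): max(0, 8, -5) = 8
Q (Alice): max(-13, -3, -15, 11) = 11
E (Nadia): min(8, 11) = 8
A (Alice): max(-9, -1, 8) = 8
R (Alice): max(-14, -11, -2) = -2
S (Alice): max(-20, -6, -3) = -3
F (Nadia): min(-2, -3) = -3
T (Alice): max(-7, -15, -12) = -7
U (Alice): max(10, 14) = 14
G (Nadia): min(-7, 14) = -7
V (Alice): max(17, 7, 14, -16) = 17
W (Alice): max(18, -10) = 18
X (Alice): max(6, -13) = 6
H (Nadia): min(17, 18, 6) = 6
B (Alice): max(-3, -7, 6) = 6
R0 (Nadia): min(8, 6) = 6
Nadia at R0 wants the lowest of {A=8, B=6}, so chooses B.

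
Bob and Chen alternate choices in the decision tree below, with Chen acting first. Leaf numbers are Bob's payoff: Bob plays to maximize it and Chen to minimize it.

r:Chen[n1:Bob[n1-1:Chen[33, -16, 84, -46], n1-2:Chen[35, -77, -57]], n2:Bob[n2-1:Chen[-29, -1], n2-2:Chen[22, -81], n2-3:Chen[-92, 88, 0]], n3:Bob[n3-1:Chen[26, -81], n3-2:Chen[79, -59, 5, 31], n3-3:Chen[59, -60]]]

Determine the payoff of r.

n1-1 (Chen): min(33, -16, 84, -46) = -46
n1-2 (Chen): min(35, -77, -57) = -77
n1 (Bob): max(-46, -77) = -46
n2-1 (Chen): min(-29, -1) = -29
n2-2 (Chen): min(22, -81) = -81
n2-3 (Chen): min(-92, 88, 0) = -92
n2 (Bob): max(-29, -81, -92) = -29
n3-1 (Chen): min(26, -81) = -81
n3-2 (Chen): min(79, -59, 5, 31) = -59
n3-3 (Chen): min(59, -60) = -60
n3 (Bob): max(-81, -59, -60) = -59
r (Chen): min(-46, -29, -59) = -59

-59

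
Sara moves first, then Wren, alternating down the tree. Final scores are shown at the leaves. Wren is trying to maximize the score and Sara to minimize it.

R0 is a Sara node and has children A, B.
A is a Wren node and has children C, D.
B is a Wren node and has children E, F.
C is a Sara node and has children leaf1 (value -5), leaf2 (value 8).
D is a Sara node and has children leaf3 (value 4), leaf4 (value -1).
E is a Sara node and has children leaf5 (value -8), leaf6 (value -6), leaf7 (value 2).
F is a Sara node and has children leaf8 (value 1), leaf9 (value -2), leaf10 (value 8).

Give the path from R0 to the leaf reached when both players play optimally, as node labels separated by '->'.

R0 -> B -> F -> leaf9

C (Sara): min(-5, 8) = -5
D (Sara): min(4, -1) = -1
A (Wren): max(-5, -1) = -1
E (Sara): min(-8, -6, 2) = -8
F (Sara): min(1, -2, 8) = -2
B (Wren): max(-8, -2) = -2
R0 (Sara): min(-1, -2) = -2
At R0, Sara picks B (lowest: -2).
At B, Wren picks F (highest: -2).
At F, Sara picks leaf9 (lowest: -2).
Terminal value -2.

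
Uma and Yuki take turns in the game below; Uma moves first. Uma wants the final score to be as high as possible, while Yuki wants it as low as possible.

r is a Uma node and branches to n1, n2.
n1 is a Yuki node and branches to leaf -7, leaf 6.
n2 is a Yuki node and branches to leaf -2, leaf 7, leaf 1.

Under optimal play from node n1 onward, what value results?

-7

n1 (Yuki): min(-7, 6) = -7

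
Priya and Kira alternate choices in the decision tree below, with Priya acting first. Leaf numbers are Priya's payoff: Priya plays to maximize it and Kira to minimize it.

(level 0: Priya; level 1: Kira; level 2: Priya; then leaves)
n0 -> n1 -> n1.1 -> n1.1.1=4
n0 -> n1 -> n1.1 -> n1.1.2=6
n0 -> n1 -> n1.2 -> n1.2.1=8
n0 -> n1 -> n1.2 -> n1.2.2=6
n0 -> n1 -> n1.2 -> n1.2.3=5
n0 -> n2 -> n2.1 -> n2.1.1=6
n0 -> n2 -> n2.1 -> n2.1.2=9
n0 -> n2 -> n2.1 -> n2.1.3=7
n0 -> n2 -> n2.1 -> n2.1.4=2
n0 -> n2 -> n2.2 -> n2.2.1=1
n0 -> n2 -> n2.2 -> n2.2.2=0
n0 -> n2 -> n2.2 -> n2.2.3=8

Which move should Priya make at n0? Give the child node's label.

n1.1 (Priya): max(4, 6) = 6
n1.2 (Priya): max(8, 6, 5) = 8
n1 (Kira): min(6, 8) = 6
n2.1 (Priya): max(6, 9, 7, 2) = 9
n2.2 (Priya): max(1, 0, 8) = 8
n2 (Kira): min(9, 8) = 8
n0 (Priya): max(6, 8) = 8
Priya at n0 wants the highest of {n1=6, n2=8}, so chooses n2.

n2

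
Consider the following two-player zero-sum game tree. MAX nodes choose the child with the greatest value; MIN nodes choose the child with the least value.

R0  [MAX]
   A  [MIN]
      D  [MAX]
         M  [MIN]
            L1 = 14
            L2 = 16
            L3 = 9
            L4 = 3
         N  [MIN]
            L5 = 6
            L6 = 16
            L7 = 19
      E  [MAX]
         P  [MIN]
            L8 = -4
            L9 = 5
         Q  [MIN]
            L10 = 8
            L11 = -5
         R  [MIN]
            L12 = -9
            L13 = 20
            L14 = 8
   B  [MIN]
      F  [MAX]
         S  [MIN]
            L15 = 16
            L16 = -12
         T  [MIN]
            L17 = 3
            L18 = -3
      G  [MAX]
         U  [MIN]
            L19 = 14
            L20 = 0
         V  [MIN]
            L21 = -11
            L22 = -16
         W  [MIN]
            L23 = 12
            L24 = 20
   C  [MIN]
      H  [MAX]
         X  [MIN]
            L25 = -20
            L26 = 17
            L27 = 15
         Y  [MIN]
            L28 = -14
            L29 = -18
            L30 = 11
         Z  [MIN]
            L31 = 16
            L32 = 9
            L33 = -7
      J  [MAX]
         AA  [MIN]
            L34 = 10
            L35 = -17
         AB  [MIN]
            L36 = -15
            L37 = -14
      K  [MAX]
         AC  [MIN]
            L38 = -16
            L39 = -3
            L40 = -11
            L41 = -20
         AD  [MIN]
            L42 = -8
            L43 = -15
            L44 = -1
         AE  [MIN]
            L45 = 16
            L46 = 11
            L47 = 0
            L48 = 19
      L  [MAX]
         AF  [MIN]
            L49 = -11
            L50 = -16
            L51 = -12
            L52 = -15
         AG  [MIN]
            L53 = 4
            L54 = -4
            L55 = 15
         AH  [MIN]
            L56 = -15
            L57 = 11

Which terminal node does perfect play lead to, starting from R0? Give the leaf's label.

L18

M (MIN): min(14, 16, 9, 3) = 3
N (MIN): min(6, 16, 19) = 6
D (MAX): max(3, 6) = 6
P (MIN): min(-4, 5) = -4
Q (MIN): min(8, -5) = -5
R (MIN): min(-9, 20, 8) = -9
E (MAX): max(-4, -5, -9) = -4
A (MIN): min(6, -4) = -4
S (MIN): min(16, -12) = -12
T (MIN): min(3, -3) = -3
F (MAX): max(-12, -3) = -3
U (MIN): min(14, 0) = 0
V (MIN): min(-11, -16) = -16
W (MIN): min(12, 20) = 12
G (MAX): max(0, -16, 12) = 12
B (MIN): min(-3, 12) = -3
X (MIN): min(-20, 17, 15) = -20
Y (MIN): min(-14, -18, 11) = -18
Z (MIN): min(16, 9, -7) = -7
H (MAX): max(-20, -18, -7) = -7
AA (MIN): min(10, -17) = -17
AB (MIN): min(-15, -14) = -15
J (MAX): max(-17, -15) = -15
AC (MIN): min(-16, -3, -11, -20) = -20
AD (MIN): min(-8, -15, -1) = -15
AE (MIN): min(16, 11, 0, 19) = 0
K (MAX): max(-20, -15, 0) = 0
AF (MIN): min(-11, -16, -12, -15) = -16
AG (MIN): min(4, -4, 15) = -4
AH (MIN): min(-15, 11) = -15
L (MAX): max(-16, -4, -15) = -4
C (MIN): min(-7, -15, 0, -4) = -15
R0 (MAX): max(-4, -3, -15) = -3
At R0, MAX picks B (highest: -3).
At B, MIN picks F (lowest: -3).
At F, MAX picks T (highest: -3).
At T, MIN picks L18 (lowest: -3).
Terminal value -3.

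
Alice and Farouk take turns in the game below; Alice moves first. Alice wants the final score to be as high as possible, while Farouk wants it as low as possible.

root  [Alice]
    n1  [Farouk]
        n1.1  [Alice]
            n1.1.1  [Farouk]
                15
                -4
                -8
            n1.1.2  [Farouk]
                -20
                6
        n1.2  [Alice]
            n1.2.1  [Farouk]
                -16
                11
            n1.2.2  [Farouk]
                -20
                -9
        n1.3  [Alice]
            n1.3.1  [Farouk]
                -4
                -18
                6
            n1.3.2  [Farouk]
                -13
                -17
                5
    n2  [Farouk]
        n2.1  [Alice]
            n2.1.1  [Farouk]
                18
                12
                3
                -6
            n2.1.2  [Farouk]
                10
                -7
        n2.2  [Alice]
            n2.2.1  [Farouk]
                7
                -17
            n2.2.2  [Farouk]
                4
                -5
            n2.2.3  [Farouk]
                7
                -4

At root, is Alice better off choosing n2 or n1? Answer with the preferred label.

n2

n2.1.1 (Farouk): min(18, 12, 3, -6) = -6
n2.1.2 (Farouk): min(10, -7) = -7
n2.1 (Alice): max(-6, -7) = -6
n2.2.1 (Farouk): min(7, -17) = -17
n2.2.2 (Farouk): min(4, -5) = -5
n2.2.3 (Farouk): min(7, -4) = -4
n2.2 (Alice): max(-17, -5, -4) = -4
n2 (Farouk): min(-6, -4) = -6
n1.1.1 (Farouk): min(15, -4, -8) = -8
n1.1.2 (Farouk): min(-20, 6) = -20
n1.1 (Alice): max(-8, -20) = -8
n1.2.1 (Farouk): min(-16, 11) = -16
n1.2.2 (Farouk): min(-20, -9) = -20
n1.2 (Alice): max(-16, -20) = -16
n1.3.1 (Farouk): min(-4, -18, 6) = -18
n1.3.2 (Farouk): min(-13, -17, 5) = -17
n1.3 (Alice): max(-18, -17) = -17
n1 (Farouk): min(-8, -16, -17) = -17
Alice prefers the higher value; n2=-6, n1=-17. n2 is better since -6 > -17.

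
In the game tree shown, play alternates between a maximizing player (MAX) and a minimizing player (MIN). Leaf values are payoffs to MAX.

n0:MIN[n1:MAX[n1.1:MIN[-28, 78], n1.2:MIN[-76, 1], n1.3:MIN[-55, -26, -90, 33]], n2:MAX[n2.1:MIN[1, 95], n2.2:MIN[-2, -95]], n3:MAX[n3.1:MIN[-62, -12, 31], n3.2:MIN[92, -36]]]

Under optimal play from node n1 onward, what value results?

n1.1 (MIN): min(-28, 78) = -28
n1.2 (MIN): min(-76, 1) = -76
n1.3 (MIN): min(-55, -26, -90, 33) = -90
n1 (MAX): max(-28, -76, -90) = -28

-28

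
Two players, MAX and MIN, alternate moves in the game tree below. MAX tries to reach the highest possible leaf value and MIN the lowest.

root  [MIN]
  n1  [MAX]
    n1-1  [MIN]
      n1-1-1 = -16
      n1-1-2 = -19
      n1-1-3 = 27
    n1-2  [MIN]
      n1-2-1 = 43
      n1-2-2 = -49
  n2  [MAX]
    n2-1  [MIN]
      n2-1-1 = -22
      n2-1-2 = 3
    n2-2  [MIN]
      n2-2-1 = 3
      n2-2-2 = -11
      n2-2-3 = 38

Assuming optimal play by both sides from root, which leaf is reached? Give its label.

n1-1-2

n1-1 (MIN): min(-16, -19, 27) = -19
n1-2 (MIN): min(43, -49) = -49
n1 (MAX): max(-19, -49) = -19
n2-1 (MIN): min(-22, 3) = -22
n2-2 (MIN): min(3, -11, 38) = -11
n2 (MAX): max(-22, -11) = -11
root (MIN): min(-19, -11) = -19
At root, MIN picks n1 (lowest: -19).
At n1, MAX picks n1-1 (highest: -19).
At n1-1, MIN picks n1-1-2 (lowest: -19).
Terminal value -19.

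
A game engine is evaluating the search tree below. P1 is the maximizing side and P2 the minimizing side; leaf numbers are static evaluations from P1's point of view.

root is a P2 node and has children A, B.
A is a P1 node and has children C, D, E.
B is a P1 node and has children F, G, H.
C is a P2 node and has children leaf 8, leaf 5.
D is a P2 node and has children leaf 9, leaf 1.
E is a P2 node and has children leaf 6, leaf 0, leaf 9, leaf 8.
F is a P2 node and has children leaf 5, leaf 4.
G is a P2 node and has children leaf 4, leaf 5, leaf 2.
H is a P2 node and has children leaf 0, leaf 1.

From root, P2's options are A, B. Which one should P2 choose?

B

C (P2): min(8, 5) = 5
D (P2): min(9, 1) = 1
E (P2): min(6, 0, 9, 8) = 0
A (P1): max(5, 1, 0) = 5
F (P2): min(5, 4) = 4
G (P2): min(4, 5, 2) = 2
H (P2): min(0, 1) = 0
B (P1): max(4, 2, 0) = 4
root (P2): min(5, 4) = 4
P2 at root wants the lowest of {A=5, B=4}, so chooses B.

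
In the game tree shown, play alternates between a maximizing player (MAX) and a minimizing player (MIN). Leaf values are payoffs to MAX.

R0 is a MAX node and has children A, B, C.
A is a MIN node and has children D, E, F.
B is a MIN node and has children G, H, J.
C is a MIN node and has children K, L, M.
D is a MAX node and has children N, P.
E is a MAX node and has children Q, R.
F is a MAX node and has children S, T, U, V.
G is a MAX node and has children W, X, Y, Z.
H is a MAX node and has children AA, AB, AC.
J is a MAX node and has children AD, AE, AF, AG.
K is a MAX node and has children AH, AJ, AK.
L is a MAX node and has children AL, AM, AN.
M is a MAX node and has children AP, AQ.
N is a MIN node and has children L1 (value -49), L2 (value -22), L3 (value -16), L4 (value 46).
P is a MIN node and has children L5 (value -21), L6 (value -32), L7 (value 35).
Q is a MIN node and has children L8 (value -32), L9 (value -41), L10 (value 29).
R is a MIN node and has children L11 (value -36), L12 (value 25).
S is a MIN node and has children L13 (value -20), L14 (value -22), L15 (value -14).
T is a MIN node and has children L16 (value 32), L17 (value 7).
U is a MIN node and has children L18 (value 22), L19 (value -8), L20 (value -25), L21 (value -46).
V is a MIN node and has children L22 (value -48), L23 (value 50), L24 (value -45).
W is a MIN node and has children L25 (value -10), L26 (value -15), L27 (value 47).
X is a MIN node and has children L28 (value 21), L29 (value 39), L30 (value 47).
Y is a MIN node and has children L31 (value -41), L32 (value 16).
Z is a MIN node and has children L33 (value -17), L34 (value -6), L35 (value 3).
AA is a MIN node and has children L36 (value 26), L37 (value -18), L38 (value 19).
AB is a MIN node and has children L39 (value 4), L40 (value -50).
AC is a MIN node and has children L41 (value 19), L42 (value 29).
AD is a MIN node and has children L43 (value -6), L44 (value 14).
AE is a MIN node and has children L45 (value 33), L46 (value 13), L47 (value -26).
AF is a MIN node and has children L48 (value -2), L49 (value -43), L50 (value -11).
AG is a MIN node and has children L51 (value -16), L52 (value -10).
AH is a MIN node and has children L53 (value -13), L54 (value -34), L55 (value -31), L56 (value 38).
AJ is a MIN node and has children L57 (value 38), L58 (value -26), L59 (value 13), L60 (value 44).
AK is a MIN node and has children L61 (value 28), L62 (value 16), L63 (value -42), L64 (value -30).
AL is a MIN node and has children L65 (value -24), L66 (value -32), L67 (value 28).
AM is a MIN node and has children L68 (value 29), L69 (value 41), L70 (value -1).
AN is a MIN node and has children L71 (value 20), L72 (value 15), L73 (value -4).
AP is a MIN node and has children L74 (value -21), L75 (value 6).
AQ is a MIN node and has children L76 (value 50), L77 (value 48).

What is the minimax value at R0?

N (MIN): min(-49, -22, -16, 46) = -49
P (MIN): min(-21, -32, 35) = -32
D (MAX): max(-49, -32) = -32
Q (MIN): min(-32, -41, 29) = -41
R (MIN): min(-36, 25) = -36
E (MAX): max(-41, -36) = -36
S (MIN): min(-20, -22, -14) = -22
T (MIN): min(32, 7) = 7
U (MIN): min(22, -8, -25, -46) = -46
V (MIN): min(-48, 50, -45) = -48
F (MAX): max(-22, 7, -46, -48) = 7
A (MIN): min(-32, -36, 7) = -36
W (MIN): min(-10, -15, 47) = -15
X (MIN): min(21, 39, 47) = 21
Y (MIN): min(-41, 16) = -41
Z (MIN): min(-17, -6, 3) = -17
G (MAX): max(-15, 21, -41, -17) = 21
AA (MIN): min(26, -18, 19) = -18
AB (MIN): min(4, -50) = -50
AC (MIN): min(19, 29) = 19
H (MAX): max(-18, -50, 19) = 19
AD (MIN): min(-6, 14) = -6
AE (MIN): min(33, 13, -26) = -26
AF (MIN): min(-2, -43, -11) = -43
AG (MIN): min(-16, -10) = -16
J (MAX): max(-6, -26, -43, -16) = -6
B (MIN): min(21, 19, -6) = -6
AH (MIN): min(-13, -34, -31, 38) = -34
AJ (MIN): min(38, -26, 13, 44) = -26
AK (MIN): min(28, 16, -42, -30) = -42
K (MAX): max(-34, -26, -42) = -26
AL (MIN): min(-24, -32, 28) = -32
AM (MIN): min(29, 41, -1) = -1
AN (MIN): min(20, 15, -4) = -4
L (MAX): max(-32, -1, -4) = -1
AP (MIN): min(-21, 6) = -21
AQ (MIN): min(50, 48) = 48
M (MAX): max(-21, 48) = 48
C (MIN): min(-26, -1, 48) = -26
R0 (MAX): max(-36, -6, -26) = -6

-6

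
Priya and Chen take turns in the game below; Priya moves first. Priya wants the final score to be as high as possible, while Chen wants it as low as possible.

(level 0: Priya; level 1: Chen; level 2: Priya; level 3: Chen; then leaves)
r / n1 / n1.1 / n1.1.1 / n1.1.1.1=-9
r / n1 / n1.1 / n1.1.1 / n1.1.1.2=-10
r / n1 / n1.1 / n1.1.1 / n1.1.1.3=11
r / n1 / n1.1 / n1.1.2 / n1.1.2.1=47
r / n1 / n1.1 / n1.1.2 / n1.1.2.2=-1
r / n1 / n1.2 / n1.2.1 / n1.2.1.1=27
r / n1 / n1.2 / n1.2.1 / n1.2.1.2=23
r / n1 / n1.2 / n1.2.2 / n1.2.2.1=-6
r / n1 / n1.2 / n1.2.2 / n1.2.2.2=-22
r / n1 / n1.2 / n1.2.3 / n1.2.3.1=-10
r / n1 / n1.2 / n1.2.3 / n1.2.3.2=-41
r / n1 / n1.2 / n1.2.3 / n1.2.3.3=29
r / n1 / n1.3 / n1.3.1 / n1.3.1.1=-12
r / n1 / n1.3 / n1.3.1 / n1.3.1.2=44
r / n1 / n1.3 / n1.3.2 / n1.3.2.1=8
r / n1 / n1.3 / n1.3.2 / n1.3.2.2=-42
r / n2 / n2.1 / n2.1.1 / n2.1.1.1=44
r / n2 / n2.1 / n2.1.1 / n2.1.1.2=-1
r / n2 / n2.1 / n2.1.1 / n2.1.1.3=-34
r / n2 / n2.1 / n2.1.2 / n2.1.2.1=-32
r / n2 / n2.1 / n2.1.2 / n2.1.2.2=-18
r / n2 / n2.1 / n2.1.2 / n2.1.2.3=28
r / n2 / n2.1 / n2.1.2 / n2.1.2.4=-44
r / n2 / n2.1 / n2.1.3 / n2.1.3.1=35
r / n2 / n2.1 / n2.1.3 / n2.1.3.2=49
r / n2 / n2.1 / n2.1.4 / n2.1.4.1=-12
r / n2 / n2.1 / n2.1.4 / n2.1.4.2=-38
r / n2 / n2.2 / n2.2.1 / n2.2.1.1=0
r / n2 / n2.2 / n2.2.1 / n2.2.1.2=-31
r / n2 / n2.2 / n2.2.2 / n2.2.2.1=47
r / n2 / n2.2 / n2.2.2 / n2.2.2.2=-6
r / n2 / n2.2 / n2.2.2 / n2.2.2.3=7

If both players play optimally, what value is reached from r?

-6

n1.1.1 (Chen): min(-9, -10, 11) = -10
n1.1.2 (Chen): min(47, -1) = -1
n1.1 (Priya): max(-10, -1) = -1
n1.2.1 (Chen): min(27, 23) = 23
n1.2.2 (Chen): min(-6, -22) = -22
n1.2.3 (Chen): min(-10, -41, 29) = -41
n1.2 (Priya): max(23, -22, -41) = 23
n1.3.1 (Chen): min(-12, 44) = -12
n1.3.2 (Chen): min(8, -42) = -42
n1.3 (Priya): max(-12, -42) = -12
n1 (Chen): min(-1, 23, -12) = -12
n2.1.1 (Chen): min(44, -1, -34) = -34
n2.1.2 (Chen): min(-32, -18, 28, -44) = -44
n2.1.3 (Chen): min(35, 49) = 35
n2.1.4 (Chen): min(-12, -38) = -38
n2.1 (Priya): max(-34, -44, 35, -38) = 35
n2.2.1 (Chen): min(0, -31) = -31
n2.2.2 (Chen): min(47, -6, 7) = -6
n2.2 (Priya): max(-31, -6) = -6
n2 (Chen): min(35, -6) = -6
r (Priya): max(-12, -6) = -6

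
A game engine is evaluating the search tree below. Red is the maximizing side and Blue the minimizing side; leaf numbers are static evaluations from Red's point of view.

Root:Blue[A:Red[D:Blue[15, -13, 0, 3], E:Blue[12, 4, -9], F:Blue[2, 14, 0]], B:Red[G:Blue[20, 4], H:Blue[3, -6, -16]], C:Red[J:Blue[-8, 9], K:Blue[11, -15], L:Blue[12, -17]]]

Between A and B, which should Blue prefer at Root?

D (Blue): min(15, -13, 0, 3) = -13
E (Blue): min(12, 4, -9) = -9
F (Blue): min(2, 14, 0) = 0
A (Red): max(-13, -9, 0) = 0
G (Blue): min(20, 4) = 4
H (Blue): min(3, -6, -16) = -16
B (Red): max(4, -16) = 4
Blue prefers the lower value; A=0, B=4. A is better since 0 < 4.

A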